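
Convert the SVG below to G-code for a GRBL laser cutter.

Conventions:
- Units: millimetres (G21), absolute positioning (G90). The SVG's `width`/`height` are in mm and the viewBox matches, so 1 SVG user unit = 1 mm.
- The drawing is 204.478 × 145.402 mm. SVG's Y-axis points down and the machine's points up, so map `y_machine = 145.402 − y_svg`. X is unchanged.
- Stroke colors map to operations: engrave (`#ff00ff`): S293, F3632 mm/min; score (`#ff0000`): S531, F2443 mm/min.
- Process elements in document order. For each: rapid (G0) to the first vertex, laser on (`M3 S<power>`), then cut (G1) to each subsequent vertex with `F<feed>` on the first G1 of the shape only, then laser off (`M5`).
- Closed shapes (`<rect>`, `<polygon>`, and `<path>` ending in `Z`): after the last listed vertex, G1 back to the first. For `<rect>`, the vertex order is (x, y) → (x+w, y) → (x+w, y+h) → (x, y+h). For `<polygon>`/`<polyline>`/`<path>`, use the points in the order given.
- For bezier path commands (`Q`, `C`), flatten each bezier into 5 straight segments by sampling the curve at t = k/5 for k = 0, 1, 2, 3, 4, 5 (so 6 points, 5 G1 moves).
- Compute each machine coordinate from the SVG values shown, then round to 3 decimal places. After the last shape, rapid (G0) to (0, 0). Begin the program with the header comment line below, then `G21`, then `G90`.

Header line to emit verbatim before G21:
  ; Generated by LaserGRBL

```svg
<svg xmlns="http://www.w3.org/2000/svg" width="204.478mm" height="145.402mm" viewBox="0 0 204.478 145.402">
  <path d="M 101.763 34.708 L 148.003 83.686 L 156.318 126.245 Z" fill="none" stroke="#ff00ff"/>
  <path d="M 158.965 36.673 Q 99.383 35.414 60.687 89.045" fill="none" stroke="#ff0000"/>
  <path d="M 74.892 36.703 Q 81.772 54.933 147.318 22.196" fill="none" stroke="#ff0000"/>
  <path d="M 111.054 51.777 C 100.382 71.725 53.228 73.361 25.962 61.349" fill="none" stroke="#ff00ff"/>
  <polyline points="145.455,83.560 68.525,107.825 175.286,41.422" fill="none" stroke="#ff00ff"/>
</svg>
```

; Generated by LaserGRBL
G21
G90
G0 X101.763 Y110.694
M3 S293
G1 X148.003 Y61.716 F3632
G1 X156.318 Y19.157
G1 X101.763 Y110.694
M5
G0 X158.965 Y108.729
M3 S531
G1 X135.968 Y107.037 F2443
G1 X114.641 Y100.954
G1 X94.986 Y90.479
G1 X77.001 Y75.614
G1 X60.687 Y56.357
M5
G0 X74.892 Y108.699
M3 S531
G1 X79.991 Y103.446 F2443
G1 X89.783 Y102.270
G1 X104.268 Y105.171
G1 X123.446 Y112.150
G1 X147.318 Y123.206
M5
G0 X111.054 Y93.625
M3 S293
G1 X100.724 Y83.816 F3632
G1 X84.344 Y78.179
G1 X64.620 Y76.488
G1 X44.257 Y78.521
G1 X25.962 Y84.053
M5
G0 X145.455 Y61.842
M3 S293
G1 X68.525 Y37.577 F3632
G1 X175.286 Y103.980
M5
G0 X0.000 Y0.000

viewBox `0 0 204.478 145.402` with mm width/height → 1 unit = 1 mm. Flip: y_m = 145.402 − y_svg.

**Shape 1** — `<path>` closed polygon, stroke `#ff00ff` → engrave (S293, F3632). Machine vertices: (101.763,110.694) → (148.003,61.716) → (156.318,19.157) → (101.763,110.694). Closed: final G1 returns to the first vertex.

**Shape 2** — `<path>` quadratic bezier, stroke `#ff0000` → score (S531, F2443). Control points (SVG): P0=(158.965,36.673), P1=(99.383,35.414), P2=(60.687,89.045); sampled at t=k/5. Machine vertices: (158.965,108.729) → (135.968,107.037) → (114.641,100.954) → (94.986,90.479) → (77.001,75.614) → (60.687,56.357). Open path.

**Shape 3** — `<path>` quadratic bezier, stroke `#ff0000` → score (S531, F2443). Control points (SVG): P0=(74.892,36.703), P1=(81.772,54.933), P2=(147.318,22.196); sampled at t=k/5. Machine vertices: (74.892,108.699) → (79.991,103.446) → (89.783,102.270) → (104.268,105.171) → (123.446,112.150) → (147.318,123.206). Open path.

**Shape 4** — `<path>` cubic bezier, stroke `#ff00ff` → engrave (S293, F3632). Control points (SVG): P0=(111.054,51.777), P1=(100.382,71.725), P2=(53.228,73.361), P3=(25.962,61.349); sampled at t=k/5. Machine vertices: (111.054,93.625) → (100.724,83.816) → (84.344,78.179) → (64.620,76.488) → (44.257,78.521) → (25.962,84.053). Open path.

**Shape 5** — `<polyline>` open polyline, stroke `#ff00ff` → engrave (S293, F3632). Machine vertices: (145.455,61.842) → (68.525,37.577) → (175.286,103.980). Open path.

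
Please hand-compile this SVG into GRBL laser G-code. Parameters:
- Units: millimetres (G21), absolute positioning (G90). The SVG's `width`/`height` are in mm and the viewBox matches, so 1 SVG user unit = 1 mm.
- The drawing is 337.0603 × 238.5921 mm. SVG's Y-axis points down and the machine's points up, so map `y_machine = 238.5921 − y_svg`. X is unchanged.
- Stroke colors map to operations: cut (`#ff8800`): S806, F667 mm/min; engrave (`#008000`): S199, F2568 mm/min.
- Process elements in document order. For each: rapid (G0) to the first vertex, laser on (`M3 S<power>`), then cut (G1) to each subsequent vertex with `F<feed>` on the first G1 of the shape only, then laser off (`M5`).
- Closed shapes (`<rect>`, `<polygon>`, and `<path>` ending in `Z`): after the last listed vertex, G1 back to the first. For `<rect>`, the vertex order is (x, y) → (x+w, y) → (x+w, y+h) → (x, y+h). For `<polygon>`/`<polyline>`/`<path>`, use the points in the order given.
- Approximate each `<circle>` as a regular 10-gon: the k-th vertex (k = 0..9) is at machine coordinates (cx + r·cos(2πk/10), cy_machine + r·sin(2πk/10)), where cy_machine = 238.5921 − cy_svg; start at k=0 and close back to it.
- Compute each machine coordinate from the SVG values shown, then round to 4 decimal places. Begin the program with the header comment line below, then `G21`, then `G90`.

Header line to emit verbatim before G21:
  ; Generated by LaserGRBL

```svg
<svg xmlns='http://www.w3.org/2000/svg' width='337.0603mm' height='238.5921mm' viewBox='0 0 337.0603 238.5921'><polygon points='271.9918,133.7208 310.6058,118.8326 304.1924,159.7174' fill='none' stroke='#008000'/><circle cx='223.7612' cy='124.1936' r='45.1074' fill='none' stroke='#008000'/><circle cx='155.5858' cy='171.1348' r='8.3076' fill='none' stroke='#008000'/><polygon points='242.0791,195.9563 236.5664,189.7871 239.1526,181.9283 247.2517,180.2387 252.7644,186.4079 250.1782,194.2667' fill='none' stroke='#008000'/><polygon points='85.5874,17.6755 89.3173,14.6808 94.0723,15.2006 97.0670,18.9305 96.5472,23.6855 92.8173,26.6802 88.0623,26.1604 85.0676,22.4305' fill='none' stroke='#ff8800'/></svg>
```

; Generated by LaserGRBL
G21
G90
G0 X271.9918 Y104.8713
M3 S199
G1 X310.6058 Y119.7595 F2568
G1 X304.1924 Y78.8747
G1 X271.9918 Y104.8713
M5
G0 X268.8686 Y114.3985
M3 S199
G1 X260.2539 Y140.9120 F2568
G1 X237.7002 Y157.2982
G1 X209.8222 Y157.2982
G1 X187.2685 Y140.9120
G1 X178.6538 Y114.3985
G1 X187.2685 Y87.8850
G1 X209.8222 Y71.4988
G1 X237.7002 Y71.4988
G1 X260.2539 Y87.8850
G1 X268.8686 Y114.3985
M5
G0 X163.8934 Y67.4573
M3 S199
G1 X162.3068 Y72.3404 F2568
G1 X158.1530 Y75.3583
G1 X153.0186 Y75.3583
G1 X148.8648 Y72.3404
G1 X147.2782 Y67.4573
G1 X148.8648 Y62.5742
G1 X153.0186 Y59.5563
G1 X158.1530 Y59.5563
G1 X162.3068 Y62.5742
G1 X163.8934 Y67.4573
M5
G0 X242.0791 Y42.6358
M3 S199
G1 X236.5664 Y48.8050 F2568
G1 X239.1526 Y56.6638
G1 X247.2517 Y58.3534
G1 X252.7644 Y52.1842
G1 X250.1782 Y44.3254
G1 X242.0791 Y42.6358
M5
G0 X85.5874 Y220.9166
M3 S806
G1 X89.3173 Y223.9113 F667
G1 X94.0723 Y223.3915
G1 X97.0670 Y219.6616
G1 X96.5472 Y214.9066
G1 X92.8173 Y211.9119
G1 X88.0623 Y212.4317
G1 X85.0676 Y216.1616
G1 X85.5874 Y220.9166
M5

viewBox `0 0 337.0603 238.5921` with mm width/height → 1 unit = 1 mm. Flip: y_m = 238.5921 − y_svg.

**Shape 1** — `<polygon>` regular polygon, stroke `#008000` → engrave (S199, F2568). Machine vertices: (271.9918,104.8713) → (310.6058,119.7595) → (304.1924,78.8747) → (271.9918,104.8713). Closed: final G1 returns to the first vertex.

**Shape 2** — `<circle>` circle, stroke `#008000` → engrave (S199, F2568). Machine vertices: (268.8686,114.3985) → (260.2539,140.9120) → (237.7002,157.2982) → (209.8222,157.2982) → (187.2685,140.9120) → (178.6538,114.3985) → (187.2685,87.8850) → (209.8222,71.4988) → (237.7002,71.4988) → (260.2539,87.8850) → (268.8686,114.3985). Closed: final G1 returns to the first vertex.

**Shape 3** — `<circle>` circle, stroke `#008000` → engrave (S199, F2568). Machine vertices: (163.8934,67.4573) → (162.3068,72.3404) → (158.1530,75.3583) → (153.0186,75.3583) → (148.8648,72.3404) → (147.2782,67.4573) → (148.8648,62.5742) → (153.0186,59.5563) → (158.1530,59.5563) → (162.3068,62.5742) → (163.8934,67.4573). Closed: final G1 returns to the first vertex.

**Shape 4** — `<polygon>` regular polygon, stroke `#008000` → engrave (S199, F2568). Machine vertices: (242.0791,42.6358) → (236.5664,48.8050) → (239.1526,56.6638) → (247.2517,58.3534) → (252.7644,52.1842) → (250.1782,44.3254) → (242.0791,42.6358). Closed: final G1 returns to the first vertex.

**Shape 5** — `<polygon>` regular polygon, stroke `#ff8800` → cut (S806, F667). Machine vertices: (85.5874,220.9166) → (89.3173,223.9113) → (94.0723,223.3915) → (97.0670,219.6616) → (96.5472,214.9066) → (92.8173,211.9119) → (88.0623,212.4317) → (85.0676,216.1616) → (85.5874,220.9166). Closed: final G1 returns to the first vertex.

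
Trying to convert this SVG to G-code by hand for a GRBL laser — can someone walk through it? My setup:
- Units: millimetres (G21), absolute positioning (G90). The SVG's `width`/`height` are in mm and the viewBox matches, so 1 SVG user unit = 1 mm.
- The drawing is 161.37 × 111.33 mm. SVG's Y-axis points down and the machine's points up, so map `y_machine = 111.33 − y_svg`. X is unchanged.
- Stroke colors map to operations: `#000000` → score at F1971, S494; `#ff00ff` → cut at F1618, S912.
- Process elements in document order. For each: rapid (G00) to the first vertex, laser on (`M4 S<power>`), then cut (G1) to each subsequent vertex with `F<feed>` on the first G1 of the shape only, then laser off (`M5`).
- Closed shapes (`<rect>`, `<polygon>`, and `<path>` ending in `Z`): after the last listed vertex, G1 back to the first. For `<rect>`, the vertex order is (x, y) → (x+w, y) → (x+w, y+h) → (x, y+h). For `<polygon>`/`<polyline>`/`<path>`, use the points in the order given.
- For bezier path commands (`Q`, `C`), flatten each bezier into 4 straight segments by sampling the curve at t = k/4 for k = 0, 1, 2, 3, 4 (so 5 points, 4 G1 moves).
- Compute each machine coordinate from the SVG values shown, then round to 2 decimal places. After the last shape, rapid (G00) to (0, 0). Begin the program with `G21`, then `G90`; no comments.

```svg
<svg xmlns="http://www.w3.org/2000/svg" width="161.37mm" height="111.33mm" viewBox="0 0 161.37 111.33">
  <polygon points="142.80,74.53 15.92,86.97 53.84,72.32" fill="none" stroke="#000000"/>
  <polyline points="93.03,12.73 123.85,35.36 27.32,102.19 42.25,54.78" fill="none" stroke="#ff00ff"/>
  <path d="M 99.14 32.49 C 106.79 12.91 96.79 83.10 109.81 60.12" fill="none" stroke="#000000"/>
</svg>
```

G21
G90
G00 X142.80 Y36.80
M4 S494
G1 X15.92 Y24.36 F1971
G1 X53.84 Y39.01
G1 X142.80 Y36.80
M5
G00 X93.03 Y98.60
M4 S912
G1 X123.85 Y75.97 F1618
G1 X27.32 Y9.14
G1 X42.25 Y56.55
M5
G00 X99.14 Y78.84
M4 S494
G1 X102.20 Y79.55 F1971
G1 X102.46 Y63.75
G1 X103.73 Y48.59
G1 X109.81 Y51.21
M5
G00 X0.00 Y0.00

viewBox `0 0 161.37 111.33` with mm width/height → 1 unit = 1 mm. Flip: y_m = 111.33 − y_svg.

**Shape 1** — `<polygon>` closed polygon, stroke `#000000` → score (S494, F1971). Machine vertices: (142.80,36.80) → (15.92,24.36) → (53.84,39.01) → (142.80,36.80). Closed: final G1 returns to the first vertex.

**Shape 2** — `<polyline>` open polyline, stroke `#ff00ff` → cut (S912, F1618). Machine vertices: (93.03,98.60) → (123.85,75.97) → (27.32,9.14) → (42.25,56.55). Open path.

**Shape 3** — `<path>` cubic bezier, stroke `#000000` → score (S494, F1971). Control points (SVG): P0=(99.14,32.49), P1=(106.79,12.91), P2=(96.79,83.10), P3=(109.81,60.12); sampled at t=k/4. Machine vertices: (99.14,78.84) → (102.20,79.55) → (102.46,63.75) → (103.73,48.59) → (109.81,51.21). Open path.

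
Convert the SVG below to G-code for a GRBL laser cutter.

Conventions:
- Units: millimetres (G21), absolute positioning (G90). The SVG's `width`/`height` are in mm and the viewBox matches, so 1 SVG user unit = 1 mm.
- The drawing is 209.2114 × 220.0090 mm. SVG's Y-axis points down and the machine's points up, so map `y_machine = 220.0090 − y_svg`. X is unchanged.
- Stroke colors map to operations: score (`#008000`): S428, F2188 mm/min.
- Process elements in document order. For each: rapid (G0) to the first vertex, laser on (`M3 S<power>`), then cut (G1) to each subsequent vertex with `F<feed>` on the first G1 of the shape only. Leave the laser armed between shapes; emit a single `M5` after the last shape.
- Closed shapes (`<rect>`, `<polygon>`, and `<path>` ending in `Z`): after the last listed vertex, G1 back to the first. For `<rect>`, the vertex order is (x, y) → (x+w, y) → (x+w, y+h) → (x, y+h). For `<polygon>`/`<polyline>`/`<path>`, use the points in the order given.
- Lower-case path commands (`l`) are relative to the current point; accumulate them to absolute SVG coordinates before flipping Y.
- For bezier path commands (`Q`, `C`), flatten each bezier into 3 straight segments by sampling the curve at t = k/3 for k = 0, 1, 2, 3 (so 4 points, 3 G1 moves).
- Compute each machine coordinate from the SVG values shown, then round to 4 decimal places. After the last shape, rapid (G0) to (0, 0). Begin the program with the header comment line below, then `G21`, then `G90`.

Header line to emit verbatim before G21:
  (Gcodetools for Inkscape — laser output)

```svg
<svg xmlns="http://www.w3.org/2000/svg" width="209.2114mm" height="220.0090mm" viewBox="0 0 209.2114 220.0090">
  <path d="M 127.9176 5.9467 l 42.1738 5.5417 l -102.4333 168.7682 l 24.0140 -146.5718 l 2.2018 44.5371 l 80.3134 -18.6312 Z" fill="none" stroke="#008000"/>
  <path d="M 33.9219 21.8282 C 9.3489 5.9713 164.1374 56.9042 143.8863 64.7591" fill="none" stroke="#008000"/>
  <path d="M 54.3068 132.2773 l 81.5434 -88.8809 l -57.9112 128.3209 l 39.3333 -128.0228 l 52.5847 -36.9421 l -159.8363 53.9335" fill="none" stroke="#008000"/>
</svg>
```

(Gcodetools for Inkscape — laser output)
G21
G90
G0 X127.9176 Y214.0623
M3 S428
G1 X170.0914 Y208.5206 F2188
G1 X67.6581 Y39.7524
G1 X91.6721 Y186.3242
G1 X93.8739 Y141.7871
G1 X174.1873 Y160.4183
G1 X127.9176 Y214.0623
G0 X33.9219 Y198.1808
M3 S428
G1 X56.0101 Y195.8436 F2188
G1 X118.9168 Y173.3950
G1 X143.8863 Y155.2499
G0 X54.3068 Y87.7317
M3 S428
G1 X135.8502 Y176.6126 F2188
G1 X77.9390 Y48.2917
G1 X117.2723 Y176.3145
G1 X169.8570 Y213.2566
G1 X10.0207 Y159.3231
M5
G0 X0.0000 Y0.0000

viewBox `0 0 209.2114 220.0090` with mm width/height → 1 unit = 1 mm. Flip: y_m = 220.0090 − y_svg.

**Shape 1** — `<path>` closed polygon, stroke `#008000` → score (S428, F2188). Machine vertices: (127.9176,214.0623) → (170.0914,208.5206) → (67.6581,39.7524) → (91.6721,186.3242) → (93.8739,141.7871) → (174.1873,160.4183) → (127.9176,214.0623). Closed: final G1 returns to the first vertex.

**Shape 2** — `<path>` cubic bezier, stroke `#008000` → score (S428, F2188). Control points (SVG): P0=(33.9219,21.8282), P1=(9.3489,5.9713), P2=(164.1374,56.9042), P3=(143.8863,64.7591); sampled at t=k/3. Machine vertices: (33.9219,198.1808) → (56.0101,195.8436) → (118.9168,173.3950) → (143.8863,155.2499). Open path.

**Shape 3** — `<path>` open polyline, stroke `#008000` → score (S428, F2188). Machine vertices: (54.3068,87.7317) → (135.8502,176.6126) → (77.9390,48.2917) → (117.2723,176.3145) → (169.8570,213.2566) → (10.0207,159.3231). Open path.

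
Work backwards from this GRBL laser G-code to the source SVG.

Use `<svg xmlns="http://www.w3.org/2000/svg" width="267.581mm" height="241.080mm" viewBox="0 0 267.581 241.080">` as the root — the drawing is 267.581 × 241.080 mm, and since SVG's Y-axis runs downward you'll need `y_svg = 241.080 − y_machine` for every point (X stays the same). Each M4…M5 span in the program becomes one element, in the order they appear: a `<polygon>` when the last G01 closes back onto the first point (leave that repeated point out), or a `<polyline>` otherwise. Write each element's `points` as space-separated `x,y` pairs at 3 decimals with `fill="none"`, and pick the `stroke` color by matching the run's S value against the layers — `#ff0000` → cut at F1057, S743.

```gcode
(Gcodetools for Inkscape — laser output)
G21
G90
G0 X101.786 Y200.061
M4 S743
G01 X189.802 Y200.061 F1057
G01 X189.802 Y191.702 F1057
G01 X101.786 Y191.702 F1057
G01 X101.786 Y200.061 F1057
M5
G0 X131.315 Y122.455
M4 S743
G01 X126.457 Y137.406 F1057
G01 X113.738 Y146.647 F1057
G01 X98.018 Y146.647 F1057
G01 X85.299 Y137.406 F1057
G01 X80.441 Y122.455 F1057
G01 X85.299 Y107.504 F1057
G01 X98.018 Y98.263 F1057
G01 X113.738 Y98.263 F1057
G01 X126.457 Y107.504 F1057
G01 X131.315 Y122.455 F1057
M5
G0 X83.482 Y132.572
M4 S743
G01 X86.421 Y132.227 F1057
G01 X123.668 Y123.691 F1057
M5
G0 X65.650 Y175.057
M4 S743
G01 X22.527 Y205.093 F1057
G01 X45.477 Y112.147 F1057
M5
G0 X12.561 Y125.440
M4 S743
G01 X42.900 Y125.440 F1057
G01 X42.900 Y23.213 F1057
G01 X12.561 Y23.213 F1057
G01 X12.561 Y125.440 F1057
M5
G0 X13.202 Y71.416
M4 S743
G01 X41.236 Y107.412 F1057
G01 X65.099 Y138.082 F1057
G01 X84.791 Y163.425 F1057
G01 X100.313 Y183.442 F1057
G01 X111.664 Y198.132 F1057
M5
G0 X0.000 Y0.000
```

<svg xmlns="http://www.w3.org/2000/svg" width="267.581mm" height="241.080mm" viewBox="0 0 267.581 241.080">
  <polygon points="101.786,41.019 189.802,41.019 189.802,49.378 101.786,49.378" fill="none" stroke="#ff0000"/>
  <polygon points="131.315,118.625 126.457,103.674 113.738,94.433 98.018,94.433 85.299,103.674 80.441,118.625 85.299,133.576 98.018,142.817 113.738,142.817 126.457,133.576" fill="none" stroke="#ff0000"/>
  <polyline points="83.482,108.508 86.421,108.853 123.668,117.389" fill="none" stroke="#ff0000"/>
  <polyline points="65.650,66.023 22.527,35.987 45.477,128.933" fill="none" stroke="#ff0000"/>
  <polygon points="12.561,115.640 42.900,115.640 42.900,217.867 12.561,217.867" fill="none" stroke="#ff0000"/>
  <polyline points="13.202,169.664 41.236,133.668 65.099,102.998 84.791,77.655 100.313,57.638 111.664,42.948" fill="none" stroke="#ff0000"/>
</svg>

Each laser-on run becomes one SVG element. Flip Y back into SVG space with y_svg = 241.080 − y_machine. Every run uses S743, so all elements get stroke `#ff0000` (cut).

Run 1: The run returns to its start, so emit a `<polygon>` with points (Y-flipped): 101.786,41.019 189.802,41.019 189.802,49.378 101.786,49.378.

Run 2: The run returns to its start, so emit a `<polygon>` with points (Y-flipped): 131.315,118.625 126.457,103.674 113.738,94.433 98.018,94.433 85.299,103.674 80.441,118.625 85.299,133.576 98.018,142.817 113.738,142.817 126.457,133.576.

Run 3: The run is open, so emit a `<polyline>` with points (Y-flipped): 83.482,108.508 86.421,108.853 123.668,117.389.

Run 4: The run is open, so emit a `<polyline>` with points (Y-flipped): 65.650,66.023 22.527,35.987 45.477,128.933.

Run 5: The run returns to its start, so emit a `<polygon>` with points (Y-flipped): 12.561,115.640 42.900,115.640 42.900,217.867 12.561,217.867.

Run 6: The run is open, so emit a `<polyline>` with points (Y-flipped): 13.202,169.664 41.236,133.668 65.099,102.998 84.791,77.655 100.313,57.638 111.664,42.948.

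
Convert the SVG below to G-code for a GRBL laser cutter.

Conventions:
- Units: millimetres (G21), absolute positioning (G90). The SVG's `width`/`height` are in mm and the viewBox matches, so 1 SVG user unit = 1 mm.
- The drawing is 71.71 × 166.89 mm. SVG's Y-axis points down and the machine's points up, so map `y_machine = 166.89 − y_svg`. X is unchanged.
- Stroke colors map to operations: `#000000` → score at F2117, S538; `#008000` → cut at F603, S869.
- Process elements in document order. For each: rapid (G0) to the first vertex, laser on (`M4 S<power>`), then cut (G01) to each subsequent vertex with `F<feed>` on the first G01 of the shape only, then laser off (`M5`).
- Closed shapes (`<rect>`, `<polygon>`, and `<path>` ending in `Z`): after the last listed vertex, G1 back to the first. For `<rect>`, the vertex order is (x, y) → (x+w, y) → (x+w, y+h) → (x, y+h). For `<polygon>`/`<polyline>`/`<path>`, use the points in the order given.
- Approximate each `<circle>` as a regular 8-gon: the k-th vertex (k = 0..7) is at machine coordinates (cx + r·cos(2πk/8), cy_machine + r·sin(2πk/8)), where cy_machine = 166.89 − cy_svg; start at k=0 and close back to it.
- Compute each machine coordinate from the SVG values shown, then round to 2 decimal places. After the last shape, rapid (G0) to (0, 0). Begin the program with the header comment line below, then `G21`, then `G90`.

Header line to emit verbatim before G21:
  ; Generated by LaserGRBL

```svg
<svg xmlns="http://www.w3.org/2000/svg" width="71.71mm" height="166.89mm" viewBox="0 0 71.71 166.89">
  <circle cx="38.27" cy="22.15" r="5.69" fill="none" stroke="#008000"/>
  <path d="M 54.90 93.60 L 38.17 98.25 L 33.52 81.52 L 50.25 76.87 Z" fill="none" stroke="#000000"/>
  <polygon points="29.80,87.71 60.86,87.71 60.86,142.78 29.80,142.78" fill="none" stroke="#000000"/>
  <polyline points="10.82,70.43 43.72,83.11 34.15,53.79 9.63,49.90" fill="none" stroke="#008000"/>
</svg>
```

Since the viewBox matches the mm dimensions, user units are millimetres directly. The only transform is the Y-flip y_m = 166.89 − y_svg.

Shape 1 is a circle drawn with `<circle>`. Its stroke #008000 means cut at S869, F603. After flipping Y the toolpath is (43.96,144.74) → (42.29,148.76) → (38.27,150.43) → (34.25,148.76) → (32.58,144.74) → (34.25,140.72) → (38.27,139.05) → (42.29,140.72) → (43.96,144.74), returning to the start.

Shape 2 is a regular polygon drawn with `<path>`. Its stroke #000000 means score at S538, F2117. After flipping Y the toolpath is (54.90,73.29) → (38.17,68.64) → (33.52,85.37) → (50.25,90.02) → (54.90,73.29), returning to the start.

Shape 3 is a rectangle drawn with `<polygon>`. Its stroke #000000 means score at S538, F2117. After flipping Y the toolpath is (29.80,79.18) → (60.86,79.18) → (60.86,24.11) → (29.80,24.11) → (29.80,79.18), returning to the start.

Shape 4 is a open polyline drawn with `<polyline>`. Its stroke #008000 means cut at S869, F603. After flipping Y the toolpath is (10.82,96.46) → (43.72,83.78) → (34.15,113.10) → (9.63,116.99).

; Generated by LaserGRBL
G21
G90
G0 X43.96 Y144.74
M4 S869
G01 X42.29 Y148.76 F603
G01 X38.27 Y150.43
G01 X34.25 Y148.76
G01 X32.58 Y144.74
G01 X34.25 Y140.72
G01 X38.27 Y139.05
G01 X42.29 Y140.72
G01 X43.96 Y144.74
M5
G0 X54.90 Y73.29
M4 S538
G01 X38.17 Y68.64 F2117
G01 X33.52 Y85.37
G01 X50.25 Y90.02
G01 X54.90 Y73.29
M5
G0 X29.80 Y79.18
M4 S538
G01 X60.86 Y79.18 F2117
G01 X60.86 Y24.11
G01 X29.80 Y24.11
G01 X29.80 Y79.18
M5
G0 X10.82 Y96.46
M4 S869
G01 X43.72 Y83.78 F603
G01 X34.15 Y113.10
G01 X9.63 Y116.99
M5
G0 X0.00 Y0.00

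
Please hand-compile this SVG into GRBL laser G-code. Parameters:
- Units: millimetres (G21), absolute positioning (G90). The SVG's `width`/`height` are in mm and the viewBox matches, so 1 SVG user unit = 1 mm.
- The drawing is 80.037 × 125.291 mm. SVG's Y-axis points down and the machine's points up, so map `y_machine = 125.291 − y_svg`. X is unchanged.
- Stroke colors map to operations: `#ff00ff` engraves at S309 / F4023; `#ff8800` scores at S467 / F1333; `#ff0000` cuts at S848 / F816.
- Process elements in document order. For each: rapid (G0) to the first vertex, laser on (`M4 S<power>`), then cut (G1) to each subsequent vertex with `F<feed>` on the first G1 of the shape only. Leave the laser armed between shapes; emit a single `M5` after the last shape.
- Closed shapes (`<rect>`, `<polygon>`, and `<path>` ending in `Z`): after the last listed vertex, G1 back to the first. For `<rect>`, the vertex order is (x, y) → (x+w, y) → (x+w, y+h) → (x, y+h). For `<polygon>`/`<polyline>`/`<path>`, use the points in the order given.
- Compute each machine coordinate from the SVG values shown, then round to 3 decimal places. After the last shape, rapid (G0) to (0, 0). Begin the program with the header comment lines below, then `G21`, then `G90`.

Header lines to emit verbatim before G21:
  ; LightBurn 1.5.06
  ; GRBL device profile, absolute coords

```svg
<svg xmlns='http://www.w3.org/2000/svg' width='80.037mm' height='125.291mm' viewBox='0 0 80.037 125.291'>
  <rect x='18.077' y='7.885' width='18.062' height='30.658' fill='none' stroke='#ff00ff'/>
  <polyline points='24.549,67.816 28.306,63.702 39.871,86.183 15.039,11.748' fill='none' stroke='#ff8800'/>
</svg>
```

; LightBurn 1.5.06
; GRBL device profile, absolute coords
G21
G90
G0 X18.077 Y117.406
M4 S309
G1 X36.139 Y117.406 F4023
G1 X36.139 Y86.748
G1 X18.077 Y86.748
G1 X18.077 Y117.406
G0 X24.549 Y57.475
M4 S467
G1 X28.306 Y61.589 F1333
G1 X39.871 Y39.108
G1 X15.039 Y113.543
M5
G0 X0.000 Y0.000

1 u = 1 mm; y_m = 125.291 − y.

[1] `<rect>` rectangle, #ff00ff→engrave S309 F4023: (18.077,117.406) → (36.139,117.406) → (36.139,86.748) → (18.077,86.748) → (18.077,117.406) (closed)

[2] `<polyline>` open polyline, #ff8800→score S467 F1333: (24.549,57.475) → (28.306,61.589) → (39.871,39.108) → (15.039,113.543)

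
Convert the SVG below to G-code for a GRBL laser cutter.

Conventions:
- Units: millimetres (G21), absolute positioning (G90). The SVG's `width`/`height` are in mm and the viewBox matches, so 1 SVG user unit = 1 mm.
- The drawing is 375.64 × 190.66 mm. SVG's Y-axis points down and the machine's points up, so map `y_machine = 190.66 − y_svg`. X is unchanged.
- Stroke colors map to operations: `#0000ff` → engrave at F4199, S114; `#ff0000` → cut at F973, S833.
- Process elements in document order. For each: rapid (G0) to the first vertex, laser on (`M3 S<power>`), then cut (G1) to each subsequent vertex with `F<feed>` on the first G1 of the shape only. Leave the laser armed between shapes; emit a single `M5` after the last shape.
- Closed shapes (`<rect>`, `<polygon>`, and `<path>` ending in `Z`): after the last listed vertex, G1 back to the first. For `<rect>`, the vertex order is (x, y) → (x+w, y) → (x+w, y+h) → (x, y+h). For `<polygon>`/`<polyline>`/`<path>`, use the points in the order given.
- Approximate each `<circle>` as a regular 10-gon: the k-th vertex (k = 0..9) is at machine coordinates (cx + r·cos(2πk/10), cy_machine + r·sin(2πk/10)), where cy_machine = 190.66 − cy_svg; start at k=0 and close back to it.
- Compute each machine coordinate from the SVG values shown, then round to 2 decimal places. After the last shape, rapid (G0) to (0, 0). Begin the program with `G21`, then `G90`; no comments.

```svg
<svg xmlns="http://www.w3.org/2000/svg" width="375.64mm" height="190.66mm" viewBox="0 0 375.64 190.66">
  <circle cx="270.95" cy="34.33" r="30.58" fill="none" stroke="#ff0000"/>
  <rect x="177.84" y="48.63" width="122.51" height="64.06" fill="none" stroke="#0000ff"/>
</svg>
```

G21
G90
G0 X301.53 Y156.33
M3 S833
G1 X295.69 Y174.30 F973
G1 X280.40 Y185.41
G1 X261.50 Y185.41
G1 X246.21 Y174.30
G1 X240.37 Y156.33
G1 X246.21 Y138.36
G1 X261.50 Y127.25
G1 X280.40 Y127.25
G1 X295.69 Y138.36
G1 X301.53 Y156.33
G0 X177.84 Y142.03
M3 S114
G1 X300.35 Y142.03 F4199
G1 X300.35 Y77.97
G1 X177.84 Y77.97
G1 X177.84 Y142.03
M5
G0 X0.00 Y0.00

viewBox `0 0 375.64 190.66` with mm width/height → 1 unit = 1 mm. Flip: y_m = 190.66 − y_svg.

**Shape 1** — `<circle>` circle, stroke `#ff0000` → cut (S833, F973). Machine vertices: (301.53,156.33) → (295.69,174.30) → (280.40,185.41) → (261.50,185.41) → (246.21,174.30) → (240.37,156.33) → (246.21,138.36) → (261.50,127.25) → (280.40,127.25) → (295.69,138.36) → (301.53,156.33). Closed: final G1 returns to the first vertex.

**Shape 2** — `<rect>` rectangle, stroke `#0000ff` → engrave (S114, F4199). Machine vertices: (177.84,142.03) → (300.35,142.03) → (300.35,77.97) → (177.84,77.97) → (177.84,142.03). Closed: final G1 returns to the first vertex.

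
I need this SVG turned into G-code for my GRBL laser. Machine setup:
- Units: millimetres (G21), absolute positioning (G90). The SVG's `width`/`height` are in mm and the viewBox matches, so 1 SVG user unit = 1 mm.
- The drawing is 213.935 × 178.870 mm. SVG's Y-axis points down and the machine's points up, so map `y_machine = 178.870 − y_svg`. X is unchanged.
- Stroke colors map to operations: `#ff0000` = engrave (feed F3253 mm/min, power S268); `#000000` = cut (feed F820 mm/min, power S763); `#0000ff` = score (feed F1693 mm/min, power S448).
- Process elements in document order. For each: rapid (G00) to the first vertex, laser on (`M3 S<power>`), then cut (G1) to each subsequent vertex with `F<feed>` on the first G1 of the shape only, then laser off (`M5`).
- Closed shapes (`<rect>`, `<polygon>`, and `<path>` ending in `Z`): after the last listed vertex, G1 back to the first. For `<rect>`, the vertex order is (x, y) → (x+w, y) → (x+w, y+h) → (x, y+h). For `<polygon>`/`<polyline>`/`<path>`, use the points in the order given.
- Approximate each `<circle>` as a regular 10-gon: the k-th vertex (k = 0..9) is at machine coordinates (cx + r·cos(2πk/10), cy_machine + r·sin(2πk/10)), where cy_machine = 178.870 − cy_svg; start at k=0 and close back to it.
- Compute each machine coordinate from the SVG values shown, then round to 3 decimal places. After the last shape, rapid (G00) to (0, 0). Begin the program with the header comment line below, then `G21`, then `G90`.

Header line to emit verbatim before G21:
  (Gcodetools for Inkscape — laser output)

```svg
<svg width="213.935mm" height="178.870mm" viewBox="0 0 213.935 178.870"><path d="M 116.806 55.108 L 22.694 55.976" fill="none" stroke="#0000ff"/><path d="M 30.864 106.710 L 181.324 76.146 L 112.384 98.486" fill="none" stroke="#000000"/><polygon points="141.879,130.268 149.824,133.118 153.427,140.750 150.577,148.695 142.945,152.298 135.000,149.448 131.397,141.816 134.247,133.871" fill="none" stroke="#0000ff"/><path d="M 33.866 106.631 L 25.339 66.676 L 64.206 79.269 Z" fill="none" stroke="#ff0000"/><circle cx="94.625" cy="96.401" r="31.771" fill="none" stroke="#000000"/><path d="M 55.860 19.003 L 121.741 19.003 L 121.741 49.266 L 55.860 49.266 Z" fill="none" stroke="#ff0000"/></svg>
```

Since the viewBox matches the mm dimensions, user units are millimetres directly. The only transform is the Y-flip y_m = 178.870 − y_svg.

Shape 1 is a line segment drawn with `<path>`. Its stroke #0000ff means score at S448, F1693. After flipping Y the toolpath is (116.806,123.762) → (22.694,122.894).

Shape 2 is a open polyline drawn with `<path>`. Its stroke #000000 means cut at S763, F820. After flipping Y the toolpath is (30.864,72.160) → (181.324,102.724) → (112.384,80.384).

Shape 3 is a regular polygon drawn with `<polygon>`. Its stroke #0000ff means score at S448, F1693. After flipping Y the toolpath is (141.879,48.602) → (149.824,45.752) → (153.427,38.120) → (150.577,30.175) → (142.945,26.572) → (135.000,29.422) → (131.397,37.054) → (134.247,44.999) → (141.879,48.602), returning to the start.

Shape 4 is a regular polygon drawn with `<path>`. Its stroke #ff0000 means engrave at S268, F3253. After flipping Y the toolpath is (33.866,72.239) → (25.339,112.194) → (64.206,99.601) → (33.866,72.239), returning to the start.

Shape 5 is a circle drawn with `<circle>`. Its stroke #000000 means cut at S763, F820. After flipping Y the toolpath is (126.396,82.469) → (120.328,101.144) → (104.443,112.685) → (84.807,112.685) → (68.922,101.144) → (62.854,82.469) → (68.922,63.794) → (84.807,52.253) → (104.443,52.253) → (120.328,63.794) → (126.396,82.469), returning to the start.

Shape 6 is a rectangle drawn with `<path>`. Its stroke #ff0000 means engrave at S268, F3253. After flipping Y the toolpath is (55.860,159.867) → (121.741,159.867) → (121.741,129.604) → (55.860,129.604) → (55.860,159.867), returning to the start.

(Gcodetools for Inkscape — laser output)
G21
G90
G00 X116.806 Y123.762
M3 S448
G1 X22.694 Y122.894 F1693
M5
G00 X30.864 Y72.160
M3 S763
G1 X181.324 Y102.724 F820
G1 X112.384 Y80.384
M5
G00 X141.879 Y48.602
M3 S448
G1 X149.824 Y45.752 F1693
G1 X153.427 Y38.120
G1 X150.577 Y30.175
G1 X142.945 Y26.572
G1 X135.000 Y29.422
G1 X131.397 Y37.054
G1 X134.247 Y44.999
G1 X141.879 Y48.602
M5
G00 X33.866 Y72.239
M3 S268
G1 X25.339 Y112.194 F3253
G1 X64.206 Y99.601
G1 X33.866 Y72.239
M5
G00 X126.396 Y82.469
M3 S763
G1 X120.328 Y101.144 F820
G1 X104.443 Y112.685
G1 X84.807 Y112.685
G1 X68.922 Y101.144
G1 X62.854 Y82.469
G1 X68.922 Y63.794
G1 X84.807 Y52.253
G1 X104.443 Y52.253
G1 X120.328 Y63.794
G1 X126.396 Y82.469
M5
G00 X55.860 Y159.867
M3 S268
G1 X121.741 Y159.867 F3253
G1 X121.741 Y129.604
G1 X55.860 Y129.604
G1 X55.860 Y159.867
M5
G00 X0.000 Y0.000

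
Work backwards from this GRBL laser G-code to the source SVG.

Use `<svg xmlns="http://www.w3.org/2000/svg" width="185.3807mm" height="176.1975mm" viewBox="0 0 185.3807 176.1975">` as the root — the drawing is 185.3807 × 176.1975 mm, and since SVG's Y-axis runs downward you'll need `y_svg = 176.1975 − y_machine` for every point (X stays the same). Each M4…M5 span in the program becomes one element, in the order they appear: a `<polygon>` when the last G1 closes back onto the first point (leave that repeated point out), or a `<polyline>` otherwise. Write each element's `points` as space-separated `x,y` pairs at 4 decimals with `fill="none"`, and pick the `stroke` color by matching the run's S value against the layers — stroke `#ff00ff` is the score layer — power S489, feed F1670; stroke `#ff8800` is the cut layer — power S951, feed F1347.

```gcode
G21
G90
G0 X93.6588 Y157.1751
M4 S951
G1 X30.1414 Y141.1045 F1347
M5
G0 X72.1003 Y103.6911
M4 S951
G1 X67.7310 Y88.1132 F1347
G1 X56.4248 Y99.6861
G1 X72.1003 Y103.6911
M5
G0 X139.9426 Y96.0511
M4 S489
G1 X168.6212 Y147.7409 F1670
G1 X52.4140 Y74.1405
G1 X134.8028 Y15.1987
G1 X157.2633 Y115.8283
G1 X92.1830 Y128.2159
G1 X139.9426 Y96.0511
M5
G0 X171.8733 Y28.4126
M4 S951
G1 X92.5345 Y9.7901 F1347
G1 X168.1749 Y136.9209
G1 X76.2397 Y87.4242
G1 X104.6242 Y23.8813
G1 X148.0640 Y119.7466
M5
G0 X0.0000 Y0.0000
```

Machine Y-up, SVG Y-down with viewBox height 176.1975, so y_svg = 176.1975 − y_machine; X carries over.

Run 1: the run's S951 means `#ff8800` (cut). The run is open, so emit a `<polyline>` with points (Y-flipped): 93.6588,19.0224 30.1414,35.0930.

Run 2: the run's S951 means `#ff8800` (cut). The run returns to its start, so emit a `<polygon>` with points (Y-flipped): 72.1003,72.5064 67.7310,88.0843 56.4248,76.5114.

Run 3: S489 ⇒ score layer `#ff00ff`. The run returns to its start, so emit a `<polygon>` with points (Y-flipped): 139.9426,80.1464 168.6212,28.4566 52.4140,102.0570 134.8028,160.9988 157.2633,60.3692 92.1830,47.9816.

Run 4: S951 ⇒ cut layer `#ff8800`. The run is open, so emit a `<polyline>` with points (Y-flipped): 171.8733,147.7849 92.5345,166.4074 168.1749,39.2766 76.2397,88.7733 104.6242,152.3162 148.0640,56.4509.

<svg xmlns="http://www.w3.org/2000/svg" width="185.3807mm" height="176.1975mm" viewBox="0 0 185.3807 176.1975">
  <polyline points="93.6588,19.0224 30.1414,35.0930" fill="none" stroke="#ff8800"/>
  <polygon points="72.1003,72.5064 67.7310,88.0843 56.4248,76.5114" fill="none" stroke="#ff8800"/>
  <polygon points="139.9426,80.1464 168.6212,28.4566 52.4140,102.0570 134.8028,160.9988 157.2633,60.3692 92.1830,47.9816" fill="none" stroke="#ff00ff"/>
  <polyline points="171.8733,147.7849 92.5345,166.4074 168.1749,39.2766 76.2397,88.7733 104.6242,152.3162 148.0640,56.4509" fill="none" stroke="#ff8800"/>
</svg>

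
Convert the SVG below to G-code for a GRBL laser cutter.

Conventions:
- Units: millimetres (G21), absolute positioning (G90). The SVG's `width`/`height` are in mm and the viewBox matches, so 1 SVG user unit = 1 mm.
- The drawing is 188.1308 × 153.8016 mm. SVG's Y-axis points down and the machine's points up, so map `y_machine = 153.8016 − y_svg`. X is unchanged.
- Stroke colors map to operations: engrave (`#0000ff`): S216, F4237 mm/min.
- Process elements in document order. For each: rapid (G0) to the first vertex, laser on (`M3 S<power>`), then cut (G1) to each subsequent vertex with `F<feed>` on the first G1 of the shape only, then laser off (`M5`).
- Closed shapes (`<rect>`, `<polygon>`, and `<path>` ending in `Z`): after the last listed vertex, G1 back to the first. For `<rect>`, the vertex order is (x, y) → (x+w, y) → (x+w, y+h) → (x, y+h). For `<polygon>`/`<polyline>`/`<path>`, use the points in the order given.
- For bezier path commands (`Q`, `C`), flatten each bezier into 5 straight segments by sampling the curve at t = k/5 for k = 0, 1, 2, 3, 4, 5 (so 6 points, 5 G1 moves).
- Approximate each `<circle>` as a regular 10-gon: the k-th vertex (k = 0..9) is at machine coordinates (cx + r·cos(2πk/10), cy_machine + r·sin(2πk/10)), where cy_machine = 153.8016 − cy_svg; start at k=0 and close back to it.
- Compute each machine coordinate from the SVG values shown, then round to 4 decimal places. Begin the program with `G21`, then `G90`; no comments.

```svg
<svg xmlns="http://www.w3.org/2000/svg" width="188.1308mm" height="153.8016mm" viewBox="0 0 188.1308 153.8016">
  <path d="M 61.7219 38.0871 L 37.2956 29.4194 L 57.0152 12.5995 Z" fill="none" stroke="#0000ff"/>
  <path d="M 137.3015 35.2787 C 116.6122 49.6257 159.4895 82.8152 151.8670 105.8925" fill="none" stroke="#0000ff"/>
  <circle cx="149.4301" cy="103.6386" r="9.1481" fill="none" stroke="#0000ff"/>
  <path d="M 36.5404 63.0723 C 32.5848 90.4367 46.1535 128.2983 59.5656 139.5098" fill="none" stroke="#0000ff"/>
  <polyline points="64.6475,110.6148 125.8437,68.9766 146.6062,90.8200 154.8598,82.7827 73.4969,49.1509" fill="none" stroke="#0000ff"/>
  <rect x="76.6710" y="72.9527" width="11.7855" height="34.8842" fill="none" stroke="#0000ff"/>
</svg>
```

G21
G90
G0 X61.7219 Y115.7145
M3 S216
G1 X37.2956 Y124.3822 F4237
G1 X57.0152 Y141.2021
G1 X61.7219 Y115.7145
M5
G0 X137.3015 Y118.5229
M3 S216
G1 X131.6034 Y107.8852 F4237
G1 X135.6861 Y94.1152
G1 X144.0743 Y78.6026
G1 X151.2931 Y62.7373
G1 X151.8670 Y47.9091
M5
G0 X158.5782 Y50.1630
M3 S216
G1 X156.8311 Y55.5401 F4237
G1 X152.2570 Y58.8634
G1 X146.6032 Y58.8634
G1 X142.0291 Y55.5401
G1 X140.2820 Y50.1630
G1 X142.0291 Y44.7859
G1 X146.6032 Y41.4626
G1 X152.2570 Y41.4626
G1 X156.8311 Y44.7859
G1 X158.5782 Y50.1630
M5
G0 X36.5404 Y90.7293
M3 S216
G1 X36.1285 Y73.3482 F4237
G1 X39.0738 Y55.2308
G1 X44.5275 Y38.1602
G1 X51.6410 Y23.9195
G1 X59.5656 Y14.2918
M5
G0 X64.6475 Y43.1868
M3 S216
G1 X125.8437 Y84.8250 F4237
G1 X146.6062 Y62.9816
G1 X154.8598 Y71.0189
G1 X73.4969 Y104.6507
M5
G0 X76.6710 Y80.8489
M3 S216
G1 X88.4565 Y80.8489 F4237
G1 X88.4565 Y45.9647
G1 X76.6710 Y45.9647
G1 X76.6710 Y80.8489
M5

Since the viewBox matches the mm dimensions, user units are millimetres directly. The only transform is the Y-flip y_m = 153.8016 − y_svg.

Shape 1 is a regular polygon drawn with `<path>`. Its stroke #0000ff means engrave at S216, F4237. After flipping Y the toolpath is (61.7219,115.7145) → (37.2956,124.3822) → (57.0152,141.2021) → (61.7219,115.7145), returning to the start.

Shape 2 is a cubic bezier drawn with `<path>`. Its stroke #0000ff means engrave at S216, F4237. After flipping Y the toolpath is (137.3015,118.5229) → (131.6034,107.8852) → (135.6861,94.1152) → (144.0743,78.6026) → (151.2931,62.7373) → (151.8670,47.9091).

Shape 3 is a circle drawn with `<circle>`. Its stroke #0000ff means engrave at S216, F4237. After flipping Y the toolpath is (158.5782,50.1630) → (156.8311,55.5401) → (152.2570,58.8634) → (146.6032,58.8634) → (142.0291,55.5401) → (140.2820,50.1630) → (142.0291,44.7859) → (146.6032,41.4626) → (152.2570,41.4626) → (156.8311,44.7859) → (158.5782,50.1630), returning to the start.

Shape 4 is a cubic bezier drawn with `<path>`. Its stroke #0000ff means engrave at S216, F4237. After flipping Y the toolpath is (36.5404,90.7293) → (36.1285,73.3482) → (39.0738,55.2308) → (44.5275,38.1602) → (51.6410,23.9195) → (59.5656,14.2918).

Shape 5 is a open polyline drawn with `<polyline>`. Its stroke #0000ff means engrave at S216, F4237. After flipping Y the toolpath is (64.6475,43.1868) → (125.8437,84.8250) → (146.6062,62.9816) → (154.8598,71.0189) → (73.4969,104.6507).

Shape 6 is a rectangle drawn with `<rect>`. Its stroke #0000ff means engrave at S216, F4237. After flipping Y the toolpath is (76.6710,80.8489) → (88.4565,80.8489) → (88.4565,45.9647) → (76.6710,45.9647) → (76.6710,80.8489), returning to the start.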